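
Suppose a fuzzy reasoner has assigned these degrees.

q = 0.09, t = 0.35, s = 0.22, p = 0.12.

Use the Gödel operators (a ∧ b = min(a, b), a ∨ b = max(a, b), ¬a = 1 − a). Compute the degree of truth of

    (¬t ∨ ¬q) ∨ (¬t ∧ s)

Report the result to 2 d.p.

0.91

¬t = 1 − 0.35 = 0.65
¬q = 1 − 0.09 = 0.91
¬t ∨ ¬q = max(a, b) on (0.65, 0.91) = 0.91
¬t = 1 − 0.35 = 0.65
¬t ∧ s = min(a, b) on (0.65, 0.22) = 0.22
(¬t ∨ ¬q) ∨ (¬t ∧ s) = max(a, b) on (0.91, 0.22) = 0.91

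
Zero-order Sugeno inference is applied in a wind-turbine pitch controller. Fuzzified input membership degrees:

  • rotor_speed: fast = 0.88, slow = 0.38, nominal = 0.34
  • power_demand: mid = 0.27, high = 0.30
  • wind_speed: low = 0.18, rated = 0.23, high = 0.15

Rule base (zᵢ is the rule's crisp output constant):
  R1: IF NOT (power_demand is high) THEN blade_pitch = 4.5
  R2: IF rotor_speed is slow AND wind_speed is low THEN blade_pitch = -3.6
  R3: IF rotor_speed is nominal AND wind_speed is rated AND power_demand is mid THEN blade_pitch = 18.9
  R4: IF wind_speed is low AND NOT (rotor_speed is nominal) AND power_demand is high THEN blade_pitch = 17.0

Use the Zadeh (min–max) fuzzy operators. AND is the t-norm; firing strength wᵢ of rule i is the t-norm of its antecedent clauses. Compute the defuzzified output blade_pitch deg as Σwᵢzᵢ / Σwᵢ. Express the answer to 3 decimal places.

7.681

R1 (z=4.5): ¬high=1−0.30=0.70 → w = 0.70
R2 (z=-3.6): slow=0.38, low=0.18; AND[min(a, b)] → w = 0.18
R3 (z=18.9): nominal=0.34, rated=0.23, mid=0.27; AND[min(a, b)] → w = 0.23
R4 (z=17.0): low=0.18, ¬nominal=1−0.34=0.66, high=0.30; AND[min(a, b)] → w = 0.18
Weighted average = (0.70·4.5 + 0.18·-3.6 + 0.23·18.9 + 0.18·17.0) / (0.70 + 0.18 + 0.23 + 0.18)
  = 9.9090 / 1.2900 = 7.681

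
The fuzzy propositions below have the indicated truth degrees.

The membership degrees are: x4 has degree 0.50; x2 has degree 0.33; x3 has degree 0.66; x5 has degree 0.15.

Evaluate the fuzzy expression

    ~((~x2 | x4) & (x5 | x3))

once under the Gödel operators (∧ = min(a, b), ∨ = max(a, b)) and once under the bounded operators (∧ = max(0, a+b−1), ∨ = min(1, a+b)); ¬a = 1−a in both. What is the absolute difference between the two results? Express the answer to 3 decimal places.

Under Gödel:
  ~x2 = 1 − 0.33 = 0.67
  ~x2 | x4 = max(a, b) on (0.67, 0.50) = 0.67
  x5 | x3 = max(a, b) on (0.15, 0.66) = 0.66
  (~x2 | x4) & (x5 | x3) = min(a, b) on (0.67, 0.66) = 0.66
  ~((~x2 | x4) & (x5 | x3)) = 1 − 0.66 = 0.34
  → value = 0.3400
Under bounded:
  ~x2 = 1 − 0.33 = 0.67
  ~x2 | x4 = min(1, a+b) on (0.67, 0.50) = 1.00
  x5 | x3 = min(1, a+b) on (0.15, 0.66) = 0.81
  (~x2 | x4) & (x5 | x3) = max(0, a+b−1) on (1.00, 0.81) = 0.81
  ~((~x2 | x4) & (x5 | x3)) = 1 − 0.81 = 0.19
  → value = 0.1900
|0.3400 − 0.1900| = 0.150

0.150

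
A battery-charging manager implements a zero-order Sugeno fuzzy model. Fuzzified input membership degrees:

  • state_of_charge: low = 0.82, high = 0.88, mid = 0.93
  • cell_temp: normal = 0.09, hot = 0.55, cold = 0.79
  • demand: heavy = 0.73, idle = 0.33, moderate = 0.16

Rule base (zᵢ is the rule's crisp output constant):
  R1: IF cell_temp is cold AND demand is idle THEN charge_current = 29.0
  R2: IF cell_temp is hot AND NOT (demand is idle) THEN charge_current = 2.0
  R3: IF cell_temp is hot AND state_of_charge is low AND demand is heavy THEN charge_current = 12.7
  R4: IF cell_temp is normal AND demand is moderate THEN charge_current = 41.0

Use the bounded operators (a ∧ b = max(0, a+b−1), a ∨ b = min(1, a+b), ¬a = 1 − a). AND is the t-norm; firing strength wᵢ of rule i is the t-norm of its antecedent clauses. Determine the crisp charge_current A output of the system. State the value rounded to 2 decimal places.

11.80

R1 (z=29.0): cold=0.79, idle=0.33; AND[max(0, a+b−1)] → w = 0.12
R2 (z=2.0): hot=0.55, ¬idle=1−0.33=0.67; AND[max(0, a+b−1)] → w = 0.22
R3 (z=12.7): hot=0.55, low=0.82, heavy=0.73; AND[max(0, a+b−1)] → w = 0.10
R4 (z=41.0): normal=0.09, moderate=0.16; AND[max(0, a+b−1)] → w = 0.00
Weighted average = (0.12·29.0 + 0.22·2.0 + 0.10·12.7 + 0.00·41.0) / (0.12 + 0.22 + 0.10 + 0.00)
  = 5.1900 / 0.4400 = 11.80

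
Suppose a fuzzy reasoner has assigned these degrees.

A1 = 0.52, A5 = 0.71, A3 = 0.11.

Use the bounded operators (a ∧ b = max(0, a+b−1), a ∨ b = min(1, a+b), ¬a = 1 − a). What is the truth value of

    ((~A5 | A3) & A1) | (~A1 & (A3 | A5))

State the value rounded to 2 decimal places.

0.30

~A5 = 1 − 0.71 = 0.29
~A5 | A3 = min(1, a+b) on (0.29, 0.11) = 0.40
(~A5 | A3) & A1 = max(0, a+b−1) on (0.40, 0.52) = 0.00
~A1 = 1 − 0.52 = 0.48
A3 | A5 = min(1, a+b) on (0.11, 0.71) = 0.82
~A1 & (A3 | A5) = max(0, a+b−1) on (0.48, 0.82) = 0.30
((~A5 | A3) & A1) | (~A1 & (A3 | A5)) = min(1, a+b) on (0.00, 0.30) = 0.30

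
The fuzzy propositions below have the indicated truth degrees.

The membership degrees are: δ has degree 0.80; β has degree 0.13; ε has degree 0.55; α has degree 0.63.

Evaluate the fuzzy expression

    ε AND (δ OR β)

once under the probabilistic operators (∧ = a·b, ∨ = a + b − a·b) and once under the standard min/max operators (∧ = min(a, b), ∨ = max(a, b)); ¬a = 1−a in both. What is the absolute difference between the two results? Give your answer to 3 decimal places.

0.096

Under probabilistic:
  δ OR β = a + b − a·b on (0.8000, 0.1300) = 0.8260
  ε AND (δ OR β) = a·b on (0.5500, 0.8260) = 0.4543
  → value = 0.4543
Under standard min/max:
  δ OR β = max(a, b) on (0.80, 0.13) = 0.80
  ε AND (δ OR β) = min(a, b) on (0.55, 0.80) = 0.55
  → value = 0.5500
|0.4543 − 0.5500| = 0.096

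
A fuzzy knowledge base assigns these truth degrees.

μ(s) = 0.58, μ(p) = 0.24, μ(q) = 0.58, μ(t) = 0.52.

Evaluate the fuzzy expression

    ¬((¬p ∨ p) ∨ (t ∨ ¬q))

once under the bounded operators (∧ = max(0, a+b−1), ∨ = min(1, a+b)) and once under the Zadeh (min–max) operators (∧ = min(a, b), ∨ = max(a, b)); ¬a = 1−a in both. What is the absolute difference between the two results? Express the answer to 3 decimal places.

0.240

Under bounded:
  ¬p = 1 − 0.24 = 0.76
  ¬p ∨ p = min(1, a+b) on (0.76, 0.24) = 1.00
  ¬q = 1 − 0.58 = 0.42
  t ∨ ¬q = min(1, a+b) on (0.52, 0.42) = 0.94
  (¬p ∨ p) ∨ (t ∨ ¬q) = min(1, a+b) on (1.00, 0.94) = 1.00
  ¬((¬p ∨ p) ∨ (t ∨ ¬q)) = 1 − 1.00 = 0.00
  → value = 0.0000
Under Zadeh (min–max):
  ¬p = 1 − 0.24 = 0.76
  ¬p ∨ p = max(a, b) on (0.76, 0.24) = 0.76
  ¬q = 1 − 0.58 = 0.42
  t ∨ ¬q = max(a, b) on (0.52, 0.42) = 0.52
  (¬p ∨ p) ∨ (t ∨ ¬q) = max(a, b) on (0.76, 0.52) = 0.76
  ¬((¬p ∨ p) ∨ (t ∨ ¬q)) = 1 − 0.76 = 0.24
  → value = 0.2400
|0.0000 − 0.2400| = 0.240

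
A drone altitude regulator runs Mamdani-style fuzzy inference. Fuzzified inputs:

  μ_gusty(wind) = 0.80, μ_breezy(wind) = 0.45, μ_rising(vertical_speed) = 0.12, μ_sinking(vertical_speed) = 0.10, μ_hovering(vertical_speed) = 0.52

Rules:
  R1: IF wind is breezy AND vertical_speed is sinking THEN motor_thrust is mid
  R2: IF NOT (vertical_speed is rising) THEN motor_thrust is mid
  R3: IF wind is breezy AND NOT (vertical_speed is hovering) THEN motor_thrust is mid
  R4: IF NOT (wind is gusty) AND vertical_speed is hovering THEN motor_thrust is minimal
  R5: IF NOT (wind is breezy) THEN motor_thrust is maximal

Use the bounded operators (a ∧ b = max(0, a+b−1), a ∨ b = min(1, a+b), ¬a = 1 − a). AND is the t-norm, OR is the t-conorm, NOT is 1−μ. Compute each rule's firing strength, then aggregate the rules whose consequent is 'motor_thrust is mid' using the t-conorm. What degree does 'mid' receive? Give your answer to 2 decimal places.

0.88

R1: breezy=0.45, sinking=0.10; AND[max(0, a+b−1)] → w = 0.00
R2: ¬rising=1−0.12=0.88 → w = 0.88
R3: breezy=0.45, ¬hovering=1−0.52=0.48; AND[max(0, a+b−1)] → w = 0.00
R4: ¬gusty=1−0.80=0.20, hovering=0.52; AND[max(0, a+b−1)] → w = 0.00
R5: ¬breezy=1−0.45=0.55 → w = 0.55
Rules with consequent 'mid': {R1, R2, R3} → strengths 0.00, 0.88, 0.00
Aggregate via t-conorm [min(1, a+b)]: 0.88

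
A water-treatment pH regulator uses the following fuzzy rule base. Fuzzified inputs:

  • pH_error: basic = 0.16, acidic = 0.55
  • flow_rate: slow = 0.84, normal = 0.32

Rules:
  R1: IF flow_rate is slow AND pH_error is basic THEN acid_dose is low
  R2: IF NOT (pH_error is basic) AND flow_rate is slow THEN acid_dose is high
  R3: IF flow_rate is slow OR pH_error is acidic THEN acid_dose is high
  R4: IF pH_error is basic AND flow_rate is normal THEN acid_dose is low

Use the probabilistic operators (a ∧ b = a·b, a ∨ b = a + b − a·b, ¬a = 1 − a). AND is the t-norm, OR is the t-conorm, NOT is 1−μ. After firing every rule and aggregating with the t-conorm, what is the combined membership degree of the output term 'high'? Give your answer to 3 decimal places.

0.979

R1: slow=0.84, basic=0.16; AND[a·b] → w = 0.1344
R2: ¬basic=1−0.16=0.84, slow=0.84; AND[a·b] → w = 0.7056
R3: slow=0.84, acidic=0.55; OR[a + b − a·b] → w = 0.9280
R4: basic=0.16, normal=0.32; AND[a·b] → w = 0.0512
Rules with consequent 'high': {R2, R3} → strengths 0.7056, 0.9280
Aggregate via t-conorm [a + b − a·b]: 0.9788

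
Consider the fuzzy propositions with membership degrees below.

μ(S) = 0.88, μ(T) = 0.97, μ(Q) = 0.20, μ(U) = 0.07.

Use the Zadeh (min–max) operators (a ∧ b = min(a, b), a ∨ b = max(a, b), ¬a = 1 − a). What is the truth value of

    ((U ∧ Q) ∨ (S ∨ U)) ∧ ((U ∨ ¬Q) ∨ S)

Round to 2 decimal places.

0.88

U ∧ Q = min(a, b) on (0.07, 0.20) = 0.07
S ∨ U = max(a, b) on (0.88, 0.07) = 0.88
(U ∧ Q) ∨ (S ∨ U) = max(a, b) on (0.07, 0.88) = 0.88
¬Q = 1 − 0.20 = 0.80
U ∨ ¬Q = max(a, b) on (0.07, 0.80) = 0.80
(U ∨ ¬Q) ∨ S = max(a, b) on (0.80, 0.88) = 0.88
((U ∧ Q) ∨ (S ∨ U)) ∧ ((U ∨ ¬Q) ∨ S) = min(a, b) on (0.88, 0.88) = 0.88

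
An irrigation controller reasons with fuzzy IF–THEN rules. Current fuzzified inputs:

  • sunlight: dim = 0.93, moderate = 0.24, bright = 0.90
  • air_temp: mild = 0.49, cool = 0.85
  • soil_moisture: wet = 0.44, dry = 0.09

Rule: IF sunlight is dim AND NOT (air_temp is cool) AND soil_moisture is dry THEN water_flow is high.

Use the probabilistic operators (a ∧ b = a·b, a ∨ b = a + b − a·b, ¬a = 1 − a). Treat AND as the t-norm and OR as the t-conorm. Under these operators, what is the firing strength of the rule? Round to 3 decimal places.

0.013

firing strength: dim=0.93, ¬cool=1−0.85=0.15, dry=0.09; AND[a·b] → w = 0.0126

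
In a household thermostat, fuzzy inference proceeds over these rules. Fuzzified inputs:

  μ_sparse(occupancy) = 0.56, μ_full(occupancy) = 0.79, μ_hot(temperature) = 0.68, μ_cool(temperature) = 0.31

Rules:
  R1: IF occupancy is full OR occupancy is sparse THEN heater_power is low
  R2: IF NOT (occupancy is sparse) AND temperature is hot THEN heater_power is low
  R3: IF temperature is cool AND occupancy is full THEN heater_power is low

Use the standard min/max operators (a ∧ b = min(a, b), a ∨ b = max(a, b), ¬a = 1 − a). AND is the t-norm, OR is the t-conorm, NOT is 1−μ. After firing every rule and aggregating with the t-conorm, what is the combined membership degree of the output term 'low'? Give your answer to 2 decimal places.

R1: full=0.79, sparse=0.56; OR[max(a, b)] → w = 0.79
R2: ¬sparse=1−0.56=0.44, hot=0.68; AND[min(a, b)] → w = 0.44
R3: cool=0.31, full=0.79; AND[min(a, b)] → w = 0.31
Rules with consequent 'low': {R1, R2, R3} → strengths 0.79, 0.44, 0.31
Aggregate via t-conorm [max(a, b)]: 0.79

0.79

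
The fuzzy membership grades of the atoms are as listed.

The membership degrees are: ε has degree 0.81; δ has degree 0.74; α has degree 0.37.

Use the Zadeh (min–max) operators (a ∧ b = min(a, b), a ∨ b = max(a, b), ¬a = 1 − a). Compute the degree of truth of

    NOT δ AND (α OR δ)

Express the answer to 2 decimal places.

NOT δ = 1 − 0.74 = 0.26
α OR δ = max(a, b) on (0.37, 0.74) = 0.74
NOT δ AND (α OR δ) = min(a, b) on (0.26, 0.74) = 0.26

0.26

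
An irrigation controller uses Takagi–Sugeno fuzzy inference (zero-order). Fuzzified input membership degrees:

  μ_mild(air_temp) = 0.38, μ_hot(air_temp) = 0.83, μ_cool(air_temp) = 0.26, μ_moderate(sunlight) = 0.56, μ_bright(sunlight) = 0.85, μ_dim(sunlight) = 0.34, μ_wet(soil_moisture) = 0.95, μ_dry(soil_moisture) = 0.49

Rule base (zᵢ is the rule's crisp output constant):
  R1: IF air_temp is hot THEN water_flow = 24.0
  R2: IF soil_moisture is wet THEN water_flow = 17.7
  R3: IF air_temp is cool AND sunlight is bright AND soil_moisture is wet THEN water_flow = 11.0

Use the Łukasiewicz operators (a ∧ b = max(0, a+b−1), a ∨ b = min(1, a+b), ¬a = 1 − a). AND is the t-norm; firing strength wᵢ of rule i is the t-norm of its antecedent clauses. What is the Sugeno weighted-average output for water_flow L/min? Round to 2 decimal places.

R1 (z=24.0): hot=0.83 → w = 0.83
R2 (z=17.7): wet=0.95 → w = 0.95
R3 (z=11.0): cool=0.26, bright=0.85, wet=0.95; AND[max(0, a+b−1)] → w = 0.06
Weighted average = (0.83·24.0 + 0.95·17.7 + 0.06·11.0) / (0.83 + 0.95 + 0.06)
  = 37.3950 / 1.8400 = 20.32

20.32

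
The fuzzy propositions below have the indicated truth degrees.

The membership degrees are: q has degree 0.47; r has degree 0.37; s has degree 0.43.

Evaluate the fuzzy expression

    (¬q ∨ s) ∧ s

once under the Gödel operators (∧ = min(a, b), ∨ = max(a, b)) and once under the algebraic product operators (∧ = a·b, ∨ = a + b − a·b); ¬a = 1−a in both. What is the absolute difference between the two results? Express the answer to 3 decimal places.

0.115

Under Gödel:
  ¬q = 1 − 0.47 = 0.53
  ¬q ∨ s = max(a, b) on (0.53, 0.43) = 0.53
  (¬q ∨ s) ∧ s = min(a, b) on (0.53, 0.43) = 0.43
  → value = 0.4300
Under algebraic product:
  ¬q = 1 − 0.4700 = 0.5300
  ¬q ∨ s = a + b − a·b on (0.5300, 0.4300) = 0.7321
  (¬q ∨ s) ∧ s = a·b on (0.7321, 0.4300) = 0.3148
  → value = 0.3148
|0.4300 − 0.3148| = 0.115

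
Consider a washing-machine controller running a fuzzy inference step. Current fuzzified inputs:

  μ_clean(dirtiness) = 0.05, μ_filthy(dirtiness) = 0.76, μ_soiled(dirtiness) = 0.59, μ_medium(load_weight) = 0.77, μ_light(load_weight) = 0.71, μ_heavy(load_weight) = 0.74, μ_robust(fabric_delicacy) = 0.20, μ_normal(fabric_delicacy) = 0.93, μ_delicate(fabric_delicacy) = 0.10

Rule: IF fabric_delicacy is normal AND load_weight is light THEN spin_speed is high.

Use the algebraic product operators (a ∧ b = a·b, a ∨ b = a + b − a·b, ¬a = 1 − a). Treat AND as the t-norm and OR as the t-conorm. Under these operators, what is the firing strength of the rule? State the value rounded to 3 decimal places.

0.660

firing strength: normal=0.93, light=0.71; AND[a·b] → w = 0.6603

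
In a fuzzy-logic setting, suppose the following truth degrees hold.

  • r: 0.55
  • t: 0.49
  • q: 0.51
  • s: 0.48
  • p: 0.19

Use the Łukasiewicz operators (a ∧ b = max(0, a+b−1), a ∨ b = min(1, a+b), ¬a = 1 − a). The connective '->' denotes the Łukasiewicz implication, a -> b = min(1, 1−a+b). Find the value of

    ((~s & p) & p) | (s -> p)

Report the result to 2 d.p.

~s = 1 − 0.48 = 0.52
~s & p = max(0, a+b−1) on (0.52, 0.19) = 0.00
(~s & p) & p = max(0, a+b−1) on (0.00, 0.19) = 0.00
s -> p  [Łukasiewicz: min(1, 1−a+b)] with a=0.48, b=0.19 → 0.71
((~s & p) & p) | (s -> p) = min(1, a+b) on (0.00, 0.71) = 0.71

0.71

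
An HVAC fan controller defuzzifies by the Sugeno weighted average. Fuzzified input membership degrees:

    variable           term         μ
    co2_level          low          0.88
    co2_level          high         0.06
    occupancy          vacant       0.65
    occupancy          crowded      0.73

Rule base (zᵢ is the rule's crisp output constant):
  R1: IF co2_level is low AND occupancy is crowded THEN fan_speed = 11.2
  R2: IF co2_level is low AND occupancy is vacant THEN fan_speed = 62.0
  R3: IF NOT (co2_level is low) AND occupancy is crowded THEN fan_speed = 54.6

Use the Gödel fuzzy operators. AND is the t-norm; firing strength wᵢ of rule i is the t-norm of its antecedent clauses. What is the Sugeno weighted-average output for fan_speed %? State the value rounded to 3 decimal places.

R1 (z=11.2): low=0.88, crowded=0.73; AND[min(a, b)] → w = 0.73
R2 (z=62.0): low=0.88, vacant=0.65; AND[min(a, b)] → w = 0.65
R3 (z=54.6): ¬low=1−0.88=0.12, crowded=0.73; AND[min(a, b)] → w = 0.12
Weighted average = (0.73·11.2 + 0.65·62.0 + 0.12·54.6) / (0.73 + 0.65 + 0.12)
  = 55.0280 / 1.5000 = 36.685

36.685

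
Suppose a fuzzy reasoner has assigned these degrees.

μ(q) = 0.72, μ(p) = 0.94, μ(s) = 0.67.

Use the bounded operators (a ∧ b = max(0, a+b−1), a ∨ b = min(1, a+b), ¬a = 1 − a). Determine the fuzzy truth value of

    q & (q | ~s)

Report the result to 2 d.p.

0.72

~s = 1 − 0.67 = 0.33
q | ~s = min(1, a+b) on (0.72, 0.33) = 1.00
q & (q | ~s) = max(0, a+b−1) on (0.72, 1.00) = 0.72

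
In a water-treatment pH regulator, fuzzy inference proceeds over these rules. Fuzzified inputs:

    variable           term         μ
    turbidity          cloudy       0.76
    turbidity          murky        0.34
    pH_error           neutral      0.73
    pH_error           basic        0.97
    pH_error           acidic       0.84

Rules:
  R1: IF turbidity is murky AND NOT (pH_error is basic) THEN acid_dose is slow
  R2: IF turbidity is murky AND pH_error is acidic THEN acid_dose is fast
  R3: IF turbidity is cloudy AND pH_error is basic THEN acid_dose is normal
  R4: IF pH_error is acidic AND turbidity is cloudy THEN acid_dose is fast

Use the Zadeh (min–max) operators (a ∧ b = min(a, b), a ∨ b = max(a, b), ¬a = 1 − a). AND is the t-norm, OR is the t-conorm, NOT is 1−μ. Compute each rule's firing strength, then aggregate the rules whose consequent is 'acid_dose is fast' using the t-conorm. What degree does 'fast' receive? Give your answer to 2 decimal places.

0.76

R1: murky=0.34, ¬basic=1−0.97=0.03; AND[min(a, b)] → w = 0.03
R2: murky=0.34, acidic=0.84; AND[min(a, b)] → w = 0.34
R3: cloudy=0.76, basic=0.97; AND[min(a, b)] → w = 0.76
R4: acidic=0.84, cloudy=0.76; AND[min(a, b)] → w = 0.76
Rules with consequent 'fast': {R2, R4} → strengths 0.34, 0.76
Aggregate via t-conorm [max(a, b)]: 0.76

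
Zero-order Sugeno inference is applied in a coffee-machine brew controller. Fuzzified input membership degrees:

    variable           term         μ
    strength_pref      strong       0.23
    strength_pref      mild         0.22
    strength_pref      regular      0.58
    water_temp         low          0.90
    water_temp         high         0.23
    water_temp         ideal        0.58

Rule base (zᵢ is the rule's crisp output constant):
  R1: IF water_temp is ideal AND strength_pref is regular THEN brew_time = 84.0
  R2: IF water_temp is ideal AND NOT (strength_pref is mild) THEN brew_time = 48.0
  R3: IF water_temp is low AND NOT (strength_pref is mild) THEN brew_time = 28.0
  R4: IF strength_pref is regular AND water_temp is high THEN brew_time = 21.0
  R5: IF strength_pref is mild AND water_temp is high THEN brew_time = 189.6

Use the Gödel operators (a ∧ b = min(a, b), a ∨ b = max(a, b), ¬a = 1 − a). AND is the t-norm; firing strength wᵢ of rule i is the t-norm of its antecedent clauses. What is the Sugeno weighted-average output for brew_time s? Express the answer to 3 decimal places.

R1 (z=84.0): ideal=0.58, regular=0.58; AND[min(a, b)] → w = 0.58
R2 (z=48.0): ideal=0.58, ¬mild=1−0.22=0.78; AND[min(a, b)] → w = 0.58
R3 (z=28.0): low=0.90, ¬mild=1−0.22=0.78; AND[min(a, b)] → w = 0.78
R4 (z=21.0): regular=0.58, high=0.23; AND[min(a, b)] → w = 0.23
R5 (z=189.6): mild=0.22, high=0.23; AND[min(a, b)] → w = 0.22
Weighted average = (0.58·84.0 + 0.58·48.0 + 0.78·28.0 + 0.23·21.0 + 0.22·189.6) / (0.58 + 0.58 + 0.78 + 0.23 + 0.22)
  = 144.9420 / 2.3900 = 60.645

60.645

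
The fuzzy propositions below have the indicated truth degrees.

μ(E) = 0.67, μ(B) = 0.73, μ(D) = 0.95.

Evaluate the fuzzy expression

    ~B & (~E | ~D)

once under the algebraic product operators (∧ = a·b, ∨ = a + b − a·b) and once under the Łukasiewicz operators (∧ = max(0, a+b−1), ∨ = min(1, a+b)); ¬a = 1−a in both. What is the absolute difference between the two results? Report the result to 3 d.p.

0.098

Under algebraic product:
  ~B = 1 − 0.7300 = 0.2700
  ~E = 1 − 0.6700 = 0.3300
  ~D = 1 − 0.9500 = 0.0500
  ~E | ~D = a + b − a·b on (0.3300, 0.0500) = 0.3635
  ~B & (~E | ~D) = a·b on (0.2700, 0.3635) = 0.0981
  → value = 0.0981
Under Łukasiewicz:
  ~B = 1 − 0.73 = 0.27
  ~E = 1 − 0.67 = 0.33
  ~D = 1 − 0.95 = 0.05
  ~E | ~D = min(1, a+b) on (0.33, 0.05) = 0.38
  ~B & (~E | ~D) = max(0, a+b−1) on (0.27, 0.38) = 0.00
  → value = 0.0000
|0.0981 − 0.0000| = 0.098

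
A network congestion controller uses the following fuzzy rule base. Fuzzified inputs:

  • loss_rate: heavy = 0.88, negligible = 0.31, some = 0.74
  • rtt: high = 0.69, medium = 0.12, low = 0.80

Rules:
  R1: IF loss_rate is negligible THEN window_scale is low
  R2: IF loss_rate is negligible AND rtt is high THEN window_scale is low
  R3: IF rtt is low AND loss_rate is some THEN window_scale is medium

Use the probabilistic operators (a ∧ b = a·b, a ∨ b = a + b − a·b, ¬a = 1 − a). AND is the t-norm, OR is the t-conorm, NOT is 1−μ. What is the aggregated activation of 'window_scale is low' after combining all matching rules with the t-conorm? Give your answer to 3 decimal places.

0.458

R1: negligible=0.31 → w = 0.3100
R2: negligible=0.31, high=0.69; AND[a·b] → w = 0.2139
R3: low=0.80, some=0.74; AND[a·b] → w = 0.5920
Rules with consequent 'low': {R1, R2} → strengths 0.3100, 0.2139
Aggregate via t-conorm [a + b − a·b]: 0.4576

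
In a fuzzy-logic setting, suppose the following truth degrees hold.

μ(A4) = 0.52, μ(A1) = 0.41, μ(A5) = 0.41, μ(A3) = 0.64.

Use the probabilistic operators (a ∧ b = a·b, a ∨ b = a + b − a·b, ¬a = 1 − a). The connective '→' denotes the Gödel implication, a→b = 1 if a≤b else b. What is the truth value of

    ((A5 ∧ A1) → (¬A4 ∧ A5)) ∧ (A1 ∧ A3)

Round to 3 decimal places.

A5 ∧ A1 = a·b on (0.4100, 0.4100) = 0.1681
¬A4 = 1 − 0.5200 = 0.4800
¬A4 ∧ A5 = a·b on (0.4800, 0.4100) = 0.1968
(A5 ∧ A1) → (¬A4 ∧ A5)  [Gödel: 1 if a≤b else b] with a=0.1681, b=0.1968 → 1.0000
A1 ∧ A3 = a·b on (0.4100, 0.6400) = 0.2624
((A5 ∧ A1) → (¬A4 ∧ A5)) ∧ (A1 ∧ A3) = a·b on (1.0000, 0.2624) = 0.2624

0.262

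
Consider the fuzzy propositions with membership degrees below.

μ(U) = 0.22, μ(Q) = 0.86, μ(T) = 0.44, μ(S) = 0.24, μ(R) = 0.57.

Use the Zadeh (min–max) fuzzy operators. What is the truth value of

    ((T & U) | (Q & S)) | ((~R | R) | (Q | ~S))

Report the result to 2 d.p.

T & U = min(a, b) on (0.44, 0.22) = 0.22
Q & S = min(a, b) on (0.86, 0.24) = 0.24
(T & U) | (Q & S) = max(a, b) on (0.22, 0.24) = 0.24
~R = 1 − 0.57 = 0.43
~R | R = max(a, b) on (0.43, 0.57) = 0.57
~S = 1 − 0.24 = 0.76
Q | ~S = max(a, b) on (0.86, 0.76) = 0.86
(~R | R) | (Q | ~S) = max(a, b) on (0.57, 0.86) = 0.86
((T & U) | (Q & S)) | ((~R | R) | (Q | ~S)) = max(a, b) on (0.24, 0.86) = 0.86

0.86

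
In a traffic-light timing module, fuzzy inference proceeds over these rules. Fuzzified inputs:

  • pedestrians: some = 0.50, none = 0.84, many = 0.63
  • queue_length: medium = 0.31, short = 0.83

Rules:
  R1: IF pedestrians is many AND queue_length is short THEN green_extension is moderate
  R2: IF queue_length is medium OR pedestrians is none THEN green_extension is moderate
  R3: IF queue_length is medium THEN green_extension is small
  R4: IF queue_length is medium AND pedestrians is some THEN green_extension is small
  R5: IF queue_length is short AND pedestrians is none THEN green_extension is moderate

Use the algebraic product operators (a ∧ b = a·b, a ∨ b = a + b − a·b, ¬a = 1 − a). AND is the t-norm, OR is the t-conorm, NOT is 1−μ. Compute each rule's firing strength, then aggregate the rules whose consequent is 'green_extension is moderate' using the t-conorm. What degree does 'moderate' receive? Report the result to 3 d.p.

R1: many=0.63, short=0.83; AND[a·b] → w = 0.5229
R2: medium=0.31, none=0.84; OR[a + b − a·b] → w = 0.8896
R3: medium=0.31 → w = 0.3100
R4: medium=0.31, some=0.50; AND[a·b] → w = 0.1550
R5: short=0.83, none=0.84; AND[a·b] → w = 0.6972
Rules with consequent 'moderate': {R1, R2, R5} → strengths 0.5229, 0.8896, 0.6972
Aggregate via t-conorm [a + b − a·b]: 0.9841

0.984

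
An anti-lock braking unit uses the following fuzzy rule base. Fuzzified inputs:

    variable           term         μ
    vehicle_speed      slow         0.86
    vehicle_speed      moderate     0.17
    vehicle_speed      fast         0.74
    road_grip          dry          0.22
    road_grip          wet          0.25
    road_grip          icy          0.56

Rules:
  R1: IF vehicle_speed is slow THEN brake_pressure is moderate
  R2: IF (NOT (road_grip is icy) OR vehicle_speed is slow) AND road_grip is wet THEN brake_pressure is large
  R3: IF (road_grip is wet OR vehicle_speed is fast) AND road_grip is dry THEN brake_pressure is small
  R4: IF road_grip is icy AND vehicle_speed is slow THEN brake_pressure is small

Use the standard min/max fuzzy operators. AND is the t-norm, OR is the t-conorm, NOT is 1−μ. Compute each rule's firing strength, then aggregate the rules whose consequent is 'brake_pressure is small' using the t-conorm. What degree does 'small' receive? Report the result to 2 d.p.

0.56

R1: slow=0.86 → w = 0.86
R2: (¬icy=1−0.56=0.44 OR slow=0.86) = 0.86; AND[min(a, b)] with wet=0.25 → w = 0.25
R3: (wet=0.25 OR fast=0.74) = 0.74; AND[min(a, b)] with dry=0.22 → w = 0.22
R4: icy=0.56, slow=0.86; AND[min(a, b)] → w = 0.56
Rules with consequent 'small': {R3, R4} → strengths 0.22, 0.56
Aggregate via t-conorm [max(a, b)]: 0.56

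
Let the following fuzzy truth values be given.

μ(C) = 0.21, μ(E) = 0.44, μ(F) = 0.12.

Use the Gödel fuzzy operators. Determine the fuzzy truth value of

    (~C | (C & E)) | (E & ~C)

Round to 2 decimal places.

0.79

~C = 1 − 0.21 = 0.79
C & E = min(a, b) on (0.21, 0.44) = 0.21
~C | (C & E) = max(a, b) on (0.79, 0.21) = 0.79
~C = 1 − 0.21 = 0.79
E & ~C = min(a, b) on (0.44, 0.79) = 0.44
(~C | (C & E)) | (E & ~C) = max(a, b) on (0.79, 0.44) = 0.79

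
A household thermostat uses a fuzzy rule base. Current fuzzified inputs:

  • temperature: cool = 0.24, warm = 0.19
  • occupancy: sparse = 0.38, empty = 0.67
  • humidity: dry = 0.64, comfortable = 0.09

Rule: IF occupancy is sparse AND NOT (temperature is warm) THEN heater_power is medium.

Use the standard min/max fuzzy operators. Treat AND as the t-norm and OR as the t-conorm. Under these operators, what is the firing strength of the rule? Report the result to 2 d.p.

firing strength: sparse=0.38, ¬warm=1−0.19=0.81; AND[min(a, b)] → w = 0.38

0.38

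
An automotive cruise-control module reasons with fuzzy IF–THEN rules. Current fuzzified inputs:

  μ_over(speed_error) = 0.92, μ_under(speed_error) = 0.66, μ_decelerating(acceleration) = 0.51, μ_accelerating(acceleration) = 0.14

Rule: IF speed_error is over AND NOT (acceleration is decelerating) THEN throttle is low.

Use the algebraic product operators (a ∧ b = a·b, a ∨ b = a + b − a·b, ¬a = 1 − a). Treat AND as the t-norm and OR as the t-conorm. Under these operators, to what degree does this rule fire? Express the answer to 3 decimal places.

0.451

firing strength: over=0.92, ¬decelerating=1−0.51=0.49; AND[a·b] → w = 0.4508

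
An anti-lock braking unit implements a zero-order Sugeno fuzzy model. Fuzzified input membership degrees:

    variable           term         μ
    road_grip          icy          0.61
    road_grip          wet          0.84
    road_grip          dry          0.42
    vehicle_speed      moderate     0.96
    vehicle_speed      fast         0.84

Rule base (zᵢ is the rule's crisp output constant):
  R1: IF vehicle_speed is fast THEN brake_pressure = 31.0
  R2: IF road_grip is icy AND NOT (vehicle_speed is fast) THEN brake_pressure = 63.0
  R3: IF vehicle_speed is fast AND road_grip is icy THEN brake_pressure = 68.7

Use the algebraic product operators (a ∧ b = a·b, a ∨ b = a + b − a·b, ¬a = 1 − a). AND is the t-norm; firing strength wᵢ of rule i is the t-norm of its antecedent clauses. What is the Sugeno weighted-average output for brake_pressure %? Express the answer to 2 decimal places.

46.48

R1 (z=31.0): fast=0.84 → w = 0.8400
R2 (z=63.0): icy=0.61, ¬fast=1−0.84=0.16; AND[a·b] → w = 0.0976
R3 (z=68.7): fast=0.84, icy=0.61; AND[a·b] → w = 0.5124
Weighted average = (0.8400·31.0 + 0.0976·63.0 + 0.5124·68.7) / (0.8400 + 0.0976 + 0.5124)
  = 67.3907 / 1.4500 = 46.48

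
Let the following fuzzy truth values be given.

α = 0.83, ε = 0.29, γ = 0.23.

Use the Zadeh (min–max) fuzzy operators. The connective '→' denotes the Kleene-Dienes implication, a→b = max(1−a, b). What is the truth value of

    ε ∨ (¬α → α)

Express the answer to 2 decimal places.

¬α = 1 − 0.83 = 0.17
¬α → α  [Kleene-Dienes: max(1−a, b)] with a=0.17, b=0.83 → 0.83
ε ∨ (¬α → α) = max(a, b) on (0.29, 0.83) = 0.83

0.83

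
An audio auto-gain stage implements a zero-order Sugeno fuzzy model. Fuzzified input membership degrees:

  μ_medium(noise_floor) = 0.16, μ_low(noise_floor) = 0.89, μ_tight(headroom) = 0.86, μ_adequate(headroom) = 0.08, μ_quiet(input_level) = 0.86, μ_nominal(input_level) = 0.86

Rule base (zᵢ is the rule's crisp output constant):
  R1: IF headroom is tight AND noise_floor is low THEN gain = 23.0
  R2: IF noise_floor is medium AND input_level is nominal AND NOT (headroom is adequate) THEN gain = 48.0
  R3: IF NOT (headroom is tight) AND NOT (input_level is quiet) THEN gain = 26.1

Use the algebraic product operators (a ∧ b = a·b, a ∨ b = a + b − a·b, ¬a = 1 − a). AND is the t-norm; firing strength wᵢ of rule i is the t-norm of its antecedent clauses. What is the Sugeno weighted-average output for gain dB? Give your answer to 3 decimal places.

26.538

R1 (z=23.0): tight=0.86, low=0.89; AND[a·b] → w = 0.7654
R2 (z=48.0): medium=0.16, nominal=0.86, ¬adequate=1−0.08=0.92; AND[a·b] → w = 0.1266
R3 (z=26.1): ¬tight=1−0.86=0.14, ¬quiet=1−0.86=0.14; AND[a·b] → w = 0.0196
Weighted average = (0.7654·23.0 + 0.1266·48.0 + 0.0196·26.1) / (0.7654 + 0.1266 + 0.0196)
  = 24.1922 / 0.9116 = 26.538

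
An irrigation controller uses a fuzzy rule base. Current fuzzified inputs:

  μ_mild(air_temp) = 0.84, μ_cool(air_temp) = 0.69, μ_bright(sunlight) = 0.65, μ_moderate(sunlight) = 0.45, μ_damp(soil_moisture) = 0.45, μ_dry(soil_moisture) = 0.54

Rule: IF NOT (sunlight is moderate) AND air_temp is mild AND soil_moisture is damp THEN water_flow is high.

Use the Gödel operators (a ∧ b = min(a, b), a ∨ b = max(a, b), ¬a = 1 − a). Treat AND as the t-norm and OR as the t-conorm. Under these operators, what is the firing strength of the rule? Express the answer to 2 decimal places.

firing strength: ¬moderate=1−0.45=0.55, mild=0.84, damp=0.45; AND[min(a, b)] → w = 0.45

0.45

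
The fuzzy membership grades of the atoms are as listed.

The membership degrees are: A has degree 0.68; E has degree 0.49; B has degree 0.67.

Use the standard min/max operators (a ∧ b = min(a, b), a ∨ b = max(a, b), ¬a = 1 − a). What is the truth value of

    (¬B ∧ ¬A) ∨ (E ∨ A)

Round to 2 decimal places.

¬B = 1 − 0.67 = 0.33
¬A = 1 − 0.68 = 0.32
¬B ∧ ¬A = min(a, b) on (0.33, 0.32) = 0.32
E ∨ A = max(a, b) on (0.49, 0.68) = 0.68
(¬B ∧ ¬A) ∨ (E ∨ A) = max(a, b) on (0.32, 0.68) = 0.68

0.68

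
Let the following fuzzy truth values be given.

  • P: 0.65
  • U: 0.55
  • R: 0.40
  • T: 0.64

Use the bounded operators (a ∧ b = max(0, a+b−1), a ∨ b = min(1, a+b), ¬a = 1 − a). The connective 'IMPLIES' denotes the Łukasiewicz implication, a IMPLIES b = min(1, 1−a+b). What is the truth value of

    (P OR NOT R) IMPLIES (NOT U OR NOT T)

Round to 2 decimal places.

NOT R = 1 − 0.40 = 0.60
P OR NOT R = min(1, a+b) on (0.65, 0.60) = 1.00
NOT U = 1 − 0.55 = 0.45
NOT T = 1 − 0.64 = 0.36
NOT U OR NOT T = min(1, a+b) on (0.45, 0.36) = 0.81
(P OR NOT R) IMPLIES (NOT U OR NOT T)  [Łukasiewicz: min(1, 1−a+b)] with a=1.00, b=0.81 → 0.81

0.81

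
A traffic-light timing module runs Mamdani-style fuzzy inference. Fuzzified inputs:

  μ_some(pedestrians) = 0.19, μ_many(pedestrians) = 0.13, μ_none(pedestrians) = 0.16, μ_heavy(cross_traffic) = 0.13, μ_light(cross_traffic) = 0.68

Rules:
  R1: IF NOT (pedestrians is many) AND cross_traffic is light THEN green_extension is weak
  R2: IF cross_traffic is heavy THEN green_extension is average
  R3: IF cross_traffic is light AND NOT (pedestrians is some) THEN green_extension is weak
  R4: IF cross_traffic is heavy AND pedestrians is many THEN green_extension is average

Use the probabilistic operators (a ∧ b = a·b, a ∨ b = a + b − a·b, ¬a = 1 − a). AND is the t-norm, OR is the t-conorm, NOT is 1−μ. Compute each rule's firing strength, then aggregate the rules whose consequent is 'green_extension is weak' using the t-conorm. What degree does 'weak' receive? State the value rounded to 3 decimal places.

R1: ¬many=1−0.13=0.87, light=0.68; AND[a·b] → w = 0.5916
R2: heavy=0.13 → w = 0.1300
R3: light=0.68, ¬some=1−0.19=0.81; AND[a·b] → w = 0.5508
R4: heavy=0.13, many=0.13; AND[a·b] → w = 0.0169
Rules with consequent 'weak': {R1, R3} → strengths 0.5916, 0.5508
Aggregate via t-conorm [a + b − a·b]: 0.8165

0.817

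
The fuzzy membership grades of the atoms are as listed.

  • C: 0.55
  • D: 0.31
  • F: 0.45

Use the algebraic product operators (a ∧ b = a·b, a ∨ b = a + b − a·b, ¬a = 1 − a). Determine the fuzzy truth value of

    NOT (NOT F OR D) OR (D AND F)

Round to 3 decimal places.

NOT F = 1 − 0.4500 = 0.5500
NOT F OR D = a + b − a·b on (0.5500, 0.3100) = 0.6895
NOT (NOT F OR D) = 1 − 0.6895 = 0.3105
D AND F = a·b on (0.3100, 0.4500) = 0.1395
NOT (NOT F OR D) OR (D AND F) = a + b − a·b on (0.3105, 0.1395) = 0.4067

0.407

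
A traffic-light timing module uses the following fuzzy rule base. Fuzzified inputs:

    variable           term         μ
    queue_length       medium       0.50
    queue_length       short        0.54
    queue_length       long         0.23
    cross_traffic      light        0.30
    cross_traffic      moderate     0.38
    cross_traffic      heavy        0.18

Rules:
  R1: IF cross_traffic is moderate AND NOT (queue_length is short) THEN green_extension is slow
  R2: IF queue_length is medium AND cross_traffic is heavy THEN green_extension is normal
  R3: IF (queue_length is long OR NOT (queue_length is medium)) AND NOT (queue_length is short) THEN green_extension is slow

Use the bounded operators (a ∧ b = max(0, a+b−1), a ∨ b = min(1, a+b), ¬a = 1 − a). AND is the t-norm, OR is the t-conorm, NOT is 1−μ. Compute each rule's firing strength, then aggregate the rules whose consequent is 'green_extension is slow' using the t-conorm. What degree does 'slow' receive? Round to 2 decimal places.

R1: moderate=0.38, ¬short=1−0.54=0.46; AND[max(0, a+b−1)] → w = 0.00
R2: medium=0.50, heavy=0.18; AND[max(0, a+b−1)] → w = 0.00
R3: (long=0.23 OR ¬medium=1−0.50=0.50) = 0.73; AND[max(0, a+b−1)] with ¬short=1−0.54=0.46 → w = 0.19
Rules with consequent 'slow': {R1, R3} → strengths 0.00, 0.19
Aggregate via t-conorm [min(1, a+b)]: 0.19

0.19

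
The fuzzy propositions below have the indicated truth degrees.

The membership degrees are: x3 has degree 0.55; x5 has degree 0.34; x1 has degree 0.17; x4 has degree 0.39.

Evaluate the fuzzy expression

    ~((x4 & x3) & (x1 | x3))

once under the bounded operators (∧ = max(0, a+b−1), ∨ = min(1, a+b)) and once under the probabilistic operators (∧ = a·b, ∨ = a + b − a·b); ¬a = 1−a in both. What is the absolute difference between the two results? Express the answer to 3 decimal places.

Under bounded:
  x4 & x3 = max(0, a+b−1) on (0.39, 0.55) = 0.00
  x1 | x3 = min(1, a+b) on (0.17, 0.55) = 0.72
  (x4 & x3) & (x1 | x3) = max(0, a+b−1) on (0.00, 0.72) = 0.00
  ~((x4 & x3) & (x1 | x3)) = 1 − 0.00 = 1.00
  → value = 1.0000
Under probabilistic:
  x4 & x3 = a·b on (0.3900, 0.5500) = 0.2145
  x1 | x3 = a + b − a·b on (0.1700, 0.5500) = 0.6265
  (x4 & x3) & (x1 | x3) = a·b on (0.2145, 0.6265) = 0.1344
  ~((x4 & x3) & (x1 | x3)) = 1 − 0.1344 = 0.8656
  → value = 0.8656
|1.0000 − 0.8656| = 0.134

0.134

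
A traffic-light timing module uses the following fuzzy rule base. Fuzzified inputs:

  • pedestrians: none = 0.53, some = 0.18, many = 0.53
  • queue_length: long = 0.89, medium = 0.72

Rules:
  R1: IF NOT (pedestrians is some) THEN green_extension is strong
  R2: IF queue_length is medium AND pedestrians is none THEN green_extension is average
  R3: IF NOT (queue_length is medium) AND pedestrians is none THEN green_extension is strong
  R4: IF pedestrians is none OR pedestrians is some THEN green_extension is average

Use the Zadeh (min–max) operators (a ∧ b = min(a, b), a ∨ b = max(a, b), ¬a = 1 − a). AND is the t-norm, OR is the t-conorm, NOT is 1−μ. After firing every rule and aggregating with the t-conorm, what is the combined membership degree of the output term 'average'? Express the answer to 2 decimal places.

R1: ¬some=1−0.18=0.82 → w = 0.82
R2: medium=0.72, none=0.53; AND[min(a, b)] → w = 0.53
R3: ¬medium=1−0.72=0.28, none=0.53; AND[min(a, b)] → w = 0.28
R4: none=0.53, some=0.18; OR[max(a, b)] → w = 0.53
Rules with consequent 'average': {R2, R4} → strengths 0.53, 0.53
Aggregate via t-conorm [max(a, b)]: 0.53

0.53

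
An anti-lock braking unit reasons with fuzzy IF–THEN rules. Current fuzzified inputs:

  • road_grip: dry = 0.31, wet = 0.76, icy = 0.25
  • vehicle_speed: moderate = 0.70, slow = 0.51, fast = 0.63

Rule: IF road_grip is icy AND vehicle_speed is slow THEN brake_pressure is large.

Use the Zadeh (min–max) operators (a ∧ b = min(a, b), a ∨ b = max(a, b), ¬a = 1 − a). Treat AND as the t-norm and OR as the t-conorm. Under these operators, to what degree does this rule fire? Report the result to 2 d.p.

firing strength: icy=0.25, slow=0.51; AND[min(a, b)] → w = 0.25

0.25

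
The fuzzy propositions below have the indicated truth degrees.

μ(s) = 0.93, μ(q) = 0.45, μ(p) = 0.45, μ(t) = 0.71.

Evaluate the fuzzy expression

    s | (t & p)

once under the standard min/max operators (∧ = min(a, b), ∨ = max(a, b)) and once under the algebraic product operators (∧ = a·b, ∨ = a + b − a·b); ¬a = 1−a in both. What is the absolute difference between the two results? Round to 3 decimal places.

0.022

Under standard min/max:
  t & p = min(a, b) on (0.71, 0.45) = 0.45
  s | (t & p) = max(a, b) on (0.93, 0.45) = 0.93
  → value = 0.9300
Under algebraic product:
  t & p = a·b on (0.7100, 0.4500) = 0.3195
  s | (t & p) = a + b − a·b on (0.9300, 0.3195) = 0.9524
  → value = 0.9524
|0.9300 − 0.9524| = 0.022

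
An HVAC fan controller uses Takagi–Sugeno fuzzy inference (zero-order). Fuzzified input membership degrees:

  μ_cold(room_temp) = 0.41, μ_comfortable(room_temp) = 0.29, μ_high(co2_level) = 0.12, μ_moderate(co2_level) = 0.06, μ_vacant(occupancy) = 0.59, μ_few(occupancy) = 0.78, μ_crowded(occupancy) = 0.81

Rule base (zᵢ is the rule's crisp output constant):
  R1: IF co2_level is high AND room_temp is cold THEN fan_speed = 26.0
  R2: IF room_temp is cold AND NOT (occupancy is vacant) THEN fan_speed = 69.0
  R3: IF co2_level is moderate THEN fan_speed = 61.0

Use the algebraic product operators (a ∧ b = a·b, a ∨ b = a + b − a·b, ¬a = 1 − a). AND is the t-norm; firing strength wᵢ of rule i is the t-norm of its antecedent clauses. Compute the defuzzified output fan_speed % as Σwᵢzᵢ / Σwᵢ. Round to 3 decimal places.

R1 (z=26.0): high=0.12, cold=0.41; AND[a·b] → w = 0.0492
R2 (z=69.0): cold=0.41, ¬vacant=1−0.59=0.41; AND[a·b] → w = 0.1681
R3 (z=61.0): moderate=0.06 → w = 0.0600
Weighted average = (0.0492·26.0 + 0.1681·69.0 + 0.0600·61.0) / (0.0492 + 0.1681 + 0.0600)
  = 16.5381 / 0.2773 = 59.640

59.640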